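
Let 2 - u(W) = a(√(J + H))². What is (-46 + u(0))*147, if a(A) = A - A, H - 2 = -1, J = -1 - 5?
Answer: -6468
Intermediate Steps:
J = -6
H = 1 (H = 2 - 1 = 1)
a(A) = 0
u(W) = 2 (u(W) = 2 - 1*0² = 2 - 1*0 = 2 + 0 = 2)
(-46 + u(0))*147 = (-46 + 2)*147 = -44*147 = -6468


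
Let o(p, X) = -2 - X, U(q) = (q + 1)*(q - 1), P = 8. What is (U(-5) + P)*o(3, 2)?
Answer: -128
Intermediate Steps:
U(q) = (1 + q)*(-1 + q)
(U(-5) + P)*o(3, 2) = ((-1 + (-5)**2) + 8)*(-2 - 1*2) = ((-1 + 25) + 8)*(-2 - 2) = (24 + 8)*(-4) = 32*(-4) = -128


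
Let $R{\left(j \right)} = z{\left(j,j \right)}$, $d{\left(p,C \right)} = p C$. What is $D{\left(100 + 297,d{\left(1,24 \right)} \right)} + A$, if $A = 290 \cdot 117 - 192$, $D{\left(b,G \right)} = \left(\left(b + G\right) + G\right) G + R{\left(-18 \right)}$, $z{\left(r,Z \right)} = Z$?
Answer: $44400$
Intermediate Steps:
$d{\left(p,C \right)} = C p$
$R{\left(j \right)} = j$
$D{\left(b,G \right)} = -18 + G \left(b + 2 G\right)$ ($D{\left(b,G \right)} = \left(\left(b + G\right) + G\right) G - 18 = \left(\left(G + b\right) + G\right) G - 18 = \left(b + 2 G\right) G - 18 = G \left(b + 2 G\right) - 18 = -18 + G \left(b + 2 G\right)$)
$A = 33738$ ($A = 33930 - 192 = 33738$)
$D{\left(100 + 297,d{\left(1,24 \right)} \right)} + A = \left(-18 + 2 \left(24 \cdot 1\right)^{2} + 24 \cdot 1 \left(100 + 297\right)\right) + 33738 = \left(-18 + 2 \cdot 24^{2} + 24 \cdot 397\right) + 33738 = \left(-18 + 2 \cdot 576 + 9528\right) + 33738 = \left(-18 + 1152 + 9528\right) + 33738 = 10662 + 33738 = 44400$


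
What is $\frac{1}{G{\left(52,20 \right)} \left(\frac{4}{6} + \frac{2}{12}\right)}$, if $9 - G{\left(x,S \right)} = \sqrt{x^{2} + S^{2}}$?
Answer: $- \frac{54}{15115} - \frac{24 \sqrt{194}}{15115} \approx -0.025688$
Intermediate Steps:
$G{\left(x,S \right)} = 9 - \sqrt{S^{2} + x^{2}}$ ($G{\left(x,S \right)} = 9 - \sqrt{x^{2} + S^{2}} = 9 - \sqrt{S^{2} + x^{2}}$)
$\frac{1}{G{\left(52,20 \right)} \left(\frac{4}{6} + \frac{2}{12}\right)} = \frac{1}{\left(9 - \sqrt{20^{2} + 52^{2}}\right) \left(\frac{4}{6} + \frac{2}{12}\right)} = \frac{1}{\left(9 - \sqrt{400 + 2704}\right) \left(4 \cdot \frac{1}{6} + 2 \cdot \frac{1}{12}\right)} = \frac{1}{\left(9 - \sqrt{3104}\right) \left(\frac{2}{3} + \frac{1}{6}\right)} = \frac{1}{\left(9 - 4 \sqrt{194}\right) \frac{5}{6}} = \frac{1}{\frac{15}{2} - \frac{10 \sqrt{194}}{3}}$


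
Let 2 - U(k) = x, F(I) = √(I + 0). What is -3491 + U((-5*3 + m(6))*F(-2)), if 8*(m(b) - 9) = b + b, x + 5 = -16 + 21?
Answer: -3489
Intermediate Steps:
F(I) = √I
x = 0 (x = -5 + (-16 + 21) = -5 + 5 = 0)
m(b) = 9 + b/4 (m(b) = 9 + (b + b)/8 = 9 + (2*b)/8 = 9 + b/4)
U(k) = 2 (U(k) = 2 - 1*0 = 2 + 0 = 2)
-3491 + U((-5*3 + m(6))*F(-2)) = -3491 + 2 = -3489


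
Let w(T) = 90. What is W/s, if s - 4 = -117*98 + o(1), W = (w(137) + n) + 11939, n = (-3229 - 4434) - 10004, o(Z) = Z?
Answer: 5638/11461 ≈ 0.49193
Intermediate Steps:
n = -17667 (n = -7663 - 10004 = -17667)
W = -5638 (W = (90 - 17667) + 11939 = -17577 + 11939 = -5638)
s = -11461 (s = 4 + (-117*98 + 1) = 4 + (-11466 + 1) = 4 - 11465 = -11461)
W/s = -5638/(-11461) = -5638*(-1/11461) = 5638/11461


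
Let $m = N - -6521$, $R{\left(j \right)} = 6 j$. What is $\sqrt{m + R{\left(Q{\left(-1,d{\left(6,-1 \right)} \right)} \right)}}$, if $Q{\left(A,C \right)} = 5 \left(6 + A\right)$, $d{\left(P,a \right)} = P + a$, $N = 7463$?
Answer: $\sqrt{14134} \approx 118.89$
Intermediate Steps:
$Q{\left(A,C \right)} = 30 + 5 A$
$m = 13984$ ($m = 7463 - -6521 = 7463 + 6521 = 13984$)
$\sqrt{m + R{\left(Q{\left(-1,d{\left(6,-1 \right)} \right)} \right)}} = \sqrt{13984 + 6 \left(30 + 5 \left(-1\right)\right)} = \sqrt{13984 + 6 \left(30 - 5\right)} = \sqrt{13984 + 6 \cdot 25} = \sqrt{13984 + 150} = \sqrt{14134}$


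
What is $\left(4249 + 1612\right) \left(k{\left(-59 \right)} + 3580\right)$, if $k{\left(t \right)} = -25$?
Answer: $20835855$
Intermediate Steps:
$\left(4249 + 1612\right) \left(k{\left(-59 \right)} + 3580\right) = \left(4249 + 1612\right) \left(-25 + 3580\right) = 5861 \cdot 3555 = 20835855$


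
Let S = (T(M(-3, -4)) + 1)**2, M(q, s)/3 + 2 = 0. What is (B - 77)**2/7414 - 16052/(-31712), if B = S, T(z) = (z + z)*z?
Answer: 109355886047/29389096 ≈ 3721.0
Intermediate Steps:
M(q, s) = -6 (M(q, s) = -6 + 3*0 = -6 + 0 = -6)
T(z) = 2*z**2 (T(z) = (2*z)*z = 2*z**2)
S = 5329 (S = (2*(-6)**2 + 1)**2 = (2*36 + 1)**2 = (72 + 1)**2 = 73**2 = 5329)
B = 5329
(B - 77)**2/7414 - 16052/(-31712) = (5329 - 77)**2/7414 - 16052/(-31712) = 5252**2*(1/7414) - 16052*(-1/31712) = 27583504*(1/7414) + 4013/7928 = 13791752/3707 + 4013/7928 = 109355886047/29389096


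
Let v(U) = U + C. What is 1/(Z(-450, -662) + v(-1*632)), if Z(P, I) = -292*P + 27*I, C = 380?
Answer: 1/113274 ≈ 8.8282e-6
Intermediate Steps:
v(U) = 380 + U (v(U) = U + 380 = 380 + U)
1/(Z(-450, -662) + v(-1*632)) = 1/((-292*(-450) + 27*(-662)) + (380 - 1*632)) = 1/((131400 - 17874) + (380 - 632)) = 1/(113526 - 252) = 1/113274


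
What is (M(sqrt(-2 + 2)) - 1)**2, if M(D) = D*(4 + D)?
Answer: 1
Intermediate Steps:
(M(sqrt(-2 + 2)) - 1)**2 = (sqrt(-2 + 2)*(4 + sqrt(-2 + 2)) - 1)**2 = (sqrt(0)*(4 + sqrt(0)) - 1)**2 = (0*(4 + 0) - 1)**2 = (0*4 - 1)**2 = (0 - 1)**2 = (-1)**2 = 1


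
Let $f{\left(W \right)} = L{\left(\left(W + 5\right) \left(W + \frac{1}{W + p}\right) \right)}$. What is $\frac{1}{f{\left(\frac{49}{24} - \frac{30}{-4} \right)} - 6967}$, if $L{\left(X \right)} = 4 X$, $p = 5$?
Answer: $- \frac{144}{922751} \approx -0.00015606$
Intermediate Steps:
$f{\left(W \right)} = 4 \left(5 + W\right) \left(W + \frac{1}{5 + W}\right)$ ($f{\left(W \right)} = 4 \left(W + 5\right) \left(W + \frac{1}{W + 5}\right) = 4 \left(5 + W\right) \left(W + \frac{1}{5 + W}\right)$)
$\frac{1}{f{\left(\frac{49}{24} - \frac{30}{-4} \right)} - 6967} = \frac{1}{\left(4 + 4 \left(\frac{49}{24} - \frac{30}{-4}\right)^{2} + 20 \left(\frac{49}{24} - \frac{30}{-4}\right)\right) - 6967} = \frac{1}{\left(4 + 4 \left(49 \cdot \frac{1}{24} - - \frac{15}{2}\right)^{2} + 20 \left(49 \cdot \frac{1}{24} - - \frac{15}{2}\right)\right) - 6967} = \frac{1}{\left(4 + 4 \left(\frac{49}{24} + \frac{15}{2}\right)^{2} + 20 \left(\frac{49}{24} + \frac{15}{2}\right)\right) - 6967} = \frac{1}{\left(4 + 4 \left(\frac{229}{24}\right)^{2} + 20 \cdot \frac{229}{24}\right) - 6967} = \frac{1}{\left(4 + 4 \cdot \frac{52441}{576} + \frac{1145}{6}\right) - 6967} = \frac{1}{\left(4 + \frac{52441}{144} + \frac{1145}{6}\right) - 6967} = \frac{1}{\frac{80497}{144} - 6967} = \frac{1}{- \frac{922751}{144}} = - \frac{144}{922751}$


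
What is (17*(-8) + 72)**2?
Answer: 4096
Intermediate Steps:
(17*(-8) + 72)**2 = (-136 + 72)**2 = (-64)**2 = 4096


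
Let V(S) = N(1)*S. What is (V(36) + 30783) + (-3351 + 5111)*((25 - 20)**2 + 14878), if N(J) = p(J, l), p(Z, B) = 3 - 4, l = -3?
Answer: 26260027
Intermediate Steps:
p(Z, B) = -1
N(J) = -1
V(S) = -S
(V(36) + 30783) + (-3351 + 5111)*((25 - 20)**2 + 14878) = (-1*36 + 30783) + (-3351 + 5111)*((25 - 20)**2 + 14878) = (-36 + 30783) + 1760*(5**2 + 14878) = 30747 + 1760*(25 + 14878) = 30747 + 1760*14903 = 30747 + 26229280 = 26260027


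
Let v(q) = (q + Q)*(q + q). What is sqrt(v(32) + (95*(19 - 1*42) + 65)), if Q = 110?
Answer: 2*sqrt(1742) ≈ 83.475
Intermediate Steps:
v(q) = 2*q*(110 + q) (v(q) = (q + 110)*(q + q) = (110 + q)*(2*q) = 2*q*(110 + q))
sqrt(v(32) + (95*(19 - 1*42) + 65)) = sqrt(2*32*(110 + 32) + (95*(19 - 1*42) + 65)) = sqrt(2*32*142 + (95*(19 - 42) + 65)) = sqrt(9088 + (95*(-23) + 65)) = sqrt(9088 + (-2185 + 65)) = sqrt(9088 - 2120) = sqrt(6968) = 2*sqrt(1742)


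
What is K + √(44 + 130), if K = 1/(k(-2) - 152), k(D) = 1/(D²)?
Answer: -4/607 + √174 ≈ 13.184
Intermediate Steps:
k(D) = D⁻²
K = -4/607 (K = 1/((-2)⁻² - 152) = 1/(¼ - 152) = 1/(-607/4) = -4/607 ≈ -0.0065898)
K + √(44 + 130) = -4/607 + √(44 + 130) = -4/607 + √174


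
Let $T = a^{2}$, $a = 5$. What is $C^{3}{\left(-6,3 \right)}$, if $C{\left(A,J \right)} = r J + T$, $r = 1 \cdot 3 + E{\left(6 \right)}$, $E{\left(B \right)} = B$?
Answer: $140608$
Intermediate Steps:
$r = 9$ ($r = 1 \cdot 3 + 6 = 3 + 6 = 9$)
$T = 25$ ($T = 5^{2} = 25$)
$C{\left(A,J \right)} = 25 + 9 J$ ($C{\left(A,J \right)} = 9 J + 25 = 25 + 9 J$)
$C^{3}{\left(-6,3 \right)} = \left(25 + 9 \cdot 3\right)^{3} = \left(25 + 27\right)^{3} = 52^{3} = 140608$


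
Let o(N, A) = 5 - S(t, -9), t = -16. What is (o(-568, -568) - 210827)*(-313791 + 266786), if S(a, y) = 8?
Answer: 9910064150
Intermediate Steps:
o(N, A) = -3 (o(N, A) = 5 - 1*8 = 5 - 8 = -3)
(o(-568, -568) - 210827)*(-313791 + 266786) = (-3 - 210827)*(-313791 + 266786) = -210830*(-47005) = 9910064150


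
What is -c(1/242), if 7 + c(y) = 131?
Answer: -124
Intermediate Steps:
c(y) = 124 (c(y) = -7 + 131 = 124)
-c(1/242) = -1*124 = -124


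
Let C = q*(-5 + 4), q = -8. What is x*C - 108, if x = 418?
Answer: 3236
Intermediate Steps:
C = 8 (C = -8*(-5 + 4) = -8*(-1) = 8)
x*C - 108 = 418*8 - 108 = 3344 - 108 = 3236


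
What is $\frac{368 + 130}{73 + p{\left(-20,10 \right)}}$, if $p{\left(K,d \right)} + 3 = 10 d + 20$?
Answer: $\frac{249}{95} \approx 2.6211$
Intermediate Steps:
$p{\left(K,d \right)} = 17 + 10 d$ ($p{\left(K,d \right)} = -3 + \left(10 d + 20\right) = -3 + \left(20 + 10 d\right) = 17 + 10 d$)
$\frac{368 + 130}{73 + p{\left(-20,10 \right)}} = \frac{368 + 130}{73 + \left(17 + 10 \cdot 10\right)} = \frac{498}{73 + \left(17 + 100\right)} = \frac{498}{73 + 117} = \frac{498}{190} = 498 \cdot \frac{1}{190} = \frac{249}{95}$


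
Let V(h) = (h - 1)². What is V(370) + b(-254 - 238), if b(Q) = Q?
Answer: 135669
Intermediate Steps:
V(h) = (-1 + h)²
V(370) + b(-254 - 238) = (-1 + 370)² + (-254 - 238) = 369² - 492 = 136161 - 492 = 135669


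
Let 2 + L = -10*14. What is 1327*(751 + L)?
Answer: 808143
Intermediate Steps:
L = -142 (L = -2 - 10*14 = -2 - 140 = -142)
1327*(751 + L) = 1327*(751 - 142) = 1327*609 = 808143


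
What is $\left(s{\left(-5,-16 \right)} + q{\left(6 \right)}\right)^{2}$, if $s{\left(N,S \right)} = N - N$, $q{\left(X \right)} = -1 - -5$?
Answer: $16$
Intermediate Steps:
$q{\left(X \right)} = 4$ ($q{\left(X \right)} = -1 + 5 = 4$)
$s{\left(N,S \right)} = 0$
$\left(s{\left(-5,-16 \right)} + q{\left(6 \right)}\right)^{2} = \left(0 + 4\right)^{2} = 4^{2} = 16$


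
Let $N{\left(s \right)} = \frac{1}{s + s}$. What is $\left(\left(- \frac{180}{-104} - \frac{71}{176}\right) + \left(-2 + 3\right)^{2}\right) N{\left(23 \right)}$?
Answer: $\frac{5325}{105248} \approx 0.050595$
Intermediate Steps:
$N{\left(s \right)} = \frac{1}{2 s}$
$\left(\left(- \frac{180}{-104} - \frac{71}{176}\right) + \left(-2 + 3\right)^{2}\right) N{\left(23 \right)} = \left(\left(- \frac{180}{-104} - \frac{71}{176}\right) + \left(-2 + 3\right)^{2}\right) \frac{1}{2 \cdot 23} = \left(\left(\left(-180\right) \left(- \frac{1}{104}\right) - \frac{71}{176}\right) + 1^{2}\right) \frac{1}{2} \cdot \frac{1}{23} = \left(\left(\frac{45}{26} - \frac{71}{176}\right) + 1\right) \frac{1}{46} = \left(\frac{3037}{2288} + 1\right) \frac{1}{46} = \frac{5325}{2288} \cdot \frac{1}{46} = \frac{5325}{105248}$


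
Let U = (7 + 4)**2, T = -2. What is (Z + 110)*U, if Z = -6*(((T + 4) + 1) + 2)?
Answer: 9680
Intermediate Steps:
Z = -30 (Z = -6*(((-2 + 4) + 1) + 2) = -6*((2 + 1) + 2) = -6*(3 + 2) = -6*5 = -30)
U = 121 (U = 11**2 = 121)
(Z + 110)*U = (-30 + 110)*121 = 80*121 = 9680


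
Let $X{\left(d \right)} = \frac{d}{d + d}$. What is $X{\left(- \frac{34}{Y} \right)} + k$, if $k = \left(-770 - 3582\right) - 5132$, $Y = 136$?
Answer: $- \frac{18967}{2} \approx -9483.5$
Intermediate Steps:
$k = -9484$ ($k = -4352 - 5132 = -9484$)
$X{\left(d \right)} = \frac{1}{2}$ ($X{\left(d \right)} = \frac{d}{2 d} = d \frac{1}{2 d} = \frac{1}{2}$)
$X{\left(- \frac{34}{Y} \right)} + k = \frac{1}{2} - 9484 = - \frac{18967}{2}$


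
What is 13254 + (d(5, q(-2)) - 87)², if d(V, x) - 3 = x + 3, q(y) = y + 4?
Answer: 19495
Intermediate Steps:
q(y) = 4 + y
d(V, x) = 6 + x (d(V, x) = 3 + (x + 3) = 3 + (3 + x) = 6 + x)
13254 + (d(5, q(-2)) - 87)² = 13254 + ((6 + (4 - 2)) - 87)² = 13254 + ((6 + 2) - 87)² = 13254 + (8 - 87)² = 13254 + (-79)² = 13254 + 6241 = 19495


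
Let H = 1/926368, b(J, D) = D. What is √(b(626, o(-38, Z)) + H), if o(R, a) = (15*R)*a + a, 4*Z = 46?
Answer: I*√350959670127286/231592 ≈ 80.892*I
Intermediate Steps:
Z = 23/2 (Z = (¼)*46 = 23/2 ≈ 11.500)
o(R, a) = a + 15*R*a (o(R, a) = 15*R*a + a = a + 15*R*a)
H = 1/926368 ≈ 1.0795e-6
√(b(626, o(-38, Z)) + H) = √(23*(1 + 15*(-38))/2 + 1/926368) = √(23*(1 - 570)/2 + 1/926368) = √((23/2)*(-569) + 1/926368) = √(-13087/2 + 1/926368) = √(-6061689007/926368) = I*√350959670127286/231592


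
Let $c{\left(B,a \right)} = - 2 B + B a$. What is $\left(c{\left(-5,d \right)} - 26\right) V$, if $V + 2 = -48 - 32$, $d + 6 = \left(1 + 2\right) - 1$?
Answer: $-328$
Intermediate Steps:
$d = -4$ ($d = -6 + \left(\left(1 + 2\right) - 1\right) = -6 + \left(3 - 1\right) = -6 + 2 = -4$)
$V = -82$ ($V = -2 - 80 = -82$)
$\left(c{\left(-5,d \right)} - 26\right) V = \left(- 5 \left(-2 - 4\right) - 26\right) \left(-82\right) = \left(\left(-5\right) \left(-6\right) - 26\right) \left(-82\right) = \left(30 - 26\right) \left(-82\right) = 4 \left(-82\right) = -328$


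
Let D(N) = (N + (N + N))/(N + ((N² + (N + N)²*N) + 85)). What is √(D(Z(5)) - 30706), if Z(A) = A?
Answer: I*√51616745/41 ≈ 175.23*I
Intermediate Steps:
D(N) = 3*N/(85 + N + N² + 4*N³) (D(N) = (N + 2*N)/(N + ((N² + (2*N)²*N) + 85)) = (3*N)/(N + ((N² + (4*N²)*N) + 85)) = (3*N)/(N + ((N² + 4*N³) + 85)) = (3*N)/(N + (85 + N² + 4*N³)) = (3*N)/(85 + N + N² + 4*N³) = 3*N/(85 + N + N² + 4*N³))
√(D(Z(5)) - 30706) = √(3*5/(85 + 5 + 5² + 4*5³) - 30706) = √(3*5/(85 + 5 + 25 + 4*125) - 30706) = √(3*5/(85 + 5 + 25 + 500) - 30706) = √(3*5/615 - 30706) = √(3*5*(1/615) - 30706) = √(1/41 - 30706) = √(-1258945/41) = I*√51616745/41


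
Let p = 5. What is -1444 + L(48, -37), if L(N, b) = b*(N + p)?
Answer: -3405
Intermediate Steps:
L(N, b) = b*(5 + N) (L(N, b) = b*(N + 5) = b*(5 + N))
-1444 + L(48, -37) = -1444 - 37*(5 + 48) = -1444 - 37*53 = -1444 - 1961 = -3405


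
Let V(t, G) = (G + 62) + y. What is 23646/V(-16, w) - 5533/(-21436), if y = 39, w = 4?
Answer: 24164601/107180 ≈ 225.46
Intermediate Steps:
V(t, G) = 101 + G (V(t, G) = (G + 62) + 39 = (62 + G) + 39 = 101 + G)
23646/V(-16, w) - 5533/(-21436) = 23646/(101 + 4) - 5533/(-21436) = 23646/105 - 5533*(-1/21436) = 23646*(1/105) + 5533/21436 = 1126/5 + 5533/21436 = 24164601/107180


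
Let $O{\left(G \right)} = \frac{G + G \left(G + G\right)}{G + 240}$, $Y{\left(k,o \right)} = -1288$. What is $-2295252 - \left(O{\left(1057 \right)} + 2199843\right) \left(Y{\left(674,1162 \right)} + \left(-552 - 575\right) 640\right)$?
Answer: $\frac{2063240758964124}{1297} \approx 1.5908 \cdot 10^{12}$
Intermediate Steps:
$O{\left(G \right)} = \frac{G + 2 G^{2}}{240 + G}$ ($O{\left(G \right)} = \frac{G + G 2 G}{240 + G} = \frac{G + 2 G^{2}}{240 + G}$)
$-2295252 - \left(O{\left(1057 \right)} + 2199843\right) \left(Y{\left(674,1162 \right)} + \left(-552 - 575\right) 640\right) = -2295252 - \left(\frac{1057 \left(1 + 2 \cdot 1057\right)}{240 + 1057} + 2199843\right) \left(-1288 + \left(-552 - 575\right) 640\right) = -2295252 - \left(\frac{1057 \left(1 + 2114\right)}{1297} + 2199843\right) \left(-1288 - 721280\right) = -2295252 - \left(1057 \cdot \frac{1}{1297} \cdot 2115 + 2199843\right) \left(-1288 - 721280\right) = -2295252 - \left(\frac{2235555}{1297} + 2199843\right) \left(-722568\right) = -2295252 - \frac{2855431926}{1297} \left(-722568\right) = -2295252 - - \frac{2063243735905968}{1297} = -2295252 + \frac{2063243735905968}{1297} = \frac{2063240758964124}{1297}$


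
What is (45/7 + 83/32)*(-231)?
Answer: -66693/32 ≈ -2084.2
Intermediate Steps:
(45/7 + 83/32)*(-231) = (2021/224)*(-231) = -66693/32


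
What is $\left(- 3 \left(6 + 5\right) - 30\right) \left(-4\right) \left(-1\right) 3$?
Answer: $-756$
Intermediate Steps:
$\left(- 3 \left(6 + 5\right) - 30\right) \left(-4\right) \left(-1\right) 3 = \left(\left(-3\right) 11 - 30\right) 4 \cdot 3 = \left(-33 - 30\right) 12 = \left(-63\right) 12 = -756$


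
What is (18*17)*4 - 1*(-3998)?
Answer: 5222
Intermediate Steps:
(18*17)*4 - 1*(-3998) = 306*4 + 3998 = 1224 + 3998 = 5222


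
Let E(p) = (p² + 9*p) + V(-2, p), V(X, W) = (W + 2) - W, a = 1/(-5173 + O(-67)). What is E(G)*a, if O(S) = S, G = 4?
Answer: -27/2620 ≈ -0.010305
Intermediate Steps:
a = -1/5240 (a = 1/(-5173 - 67) = 1/(-5240) = -1/5240 ≈ -0.00019084)
V(X, W) = 2 (V(X, W) = (2 + W) - W = 2)
E(p) = 2 + p² + 9*p (E(p) = (p² + 9*p) + 2 = 2 + p² + 9*p)
E(G)*a = (2 + 4² + 9*4)*(-1/5240) = (2 + 16 + 36)*(-1/5240) = 54*(-1/5240) = -27/2620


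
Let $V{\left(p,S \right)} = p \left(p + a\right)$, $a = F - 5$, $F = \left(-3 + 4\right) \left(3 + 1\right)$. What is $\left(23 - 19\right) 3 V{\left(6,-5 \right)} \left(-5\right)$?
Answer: $-1800$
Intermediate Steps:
$F = 4$ ($F = 1 \cdot 4 = 4$)
$a = -1$ ($a = 4 - 5 = -1$)
$V{\left(p,S \right)} = p \left(-1 + p\right)$ ($V{\left(p,S \right)} = p \left(p - 1\right) = p \left(-1 + p\right)$)
$\left(23 - 19\right) 3 V{\left(6,-5 \right)} \left(-5\right) = \left(23 - 19\right) 3 \cdot 6 \left(-1 + 6\right) \left(-5\right) = 4 \cdot 3 \cdot 6 \cdot 5 \left(-5\right) = 4 \cdot 3 \cdot 30 \left(-5\right) = 4 \cdot 90 \left(-5\right) = 4 \left(-450\right) = -1800$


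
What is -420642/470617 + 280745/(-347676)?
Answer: -39767213951/23374605156 ≈ -1.7013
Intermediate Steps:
-420642/470617 + 280745/(-347676) = -420642*1/470617 + 280745*(-1/347676) = -420642/470617 - 280745/347676 = -39767213951/23374605156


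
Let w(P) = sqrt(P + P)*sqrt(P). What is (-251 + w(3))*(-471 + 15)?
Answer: 114456 - 1368*sqrt(2) ≈ 1.1252e+5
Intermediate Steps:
w(P) = P*sqrt(2) (w(P) = sqrt(2*P)*sqrt(P) = (sqrt(2)*sqrt(P))*sqrt(P) = P*sqrt(2))
(-251 + w(3))*(-471 + 15) = (-251 + 3*sqrt(2))*(-471 + 15) = (-251 + 3*sqrt(2))*(-456) = 114456 - 1368*sqrt(2)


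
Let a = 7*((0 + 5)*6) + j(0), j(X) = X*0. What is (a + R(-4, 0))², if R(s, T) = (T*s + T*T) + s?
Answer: 42436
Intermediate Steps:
j(X) = 0
R(s, T) = s + T² + T*s (R(s, T) = (T*s + T²) + s = (T² + T*s) + s = s + T² + T*s)
a = 210 (a = 7*((0 + 5)*6) + 0 = 7*(5*6) + 0 = 7*30 + 0 = 210 + 0 = 210)
(a + R(-4, 0))² = (210 + (-4 + 0² + 0*(-4)))² = (210 + (-4 + 0 + 0))² = (210 - 4)² = 206² = 42436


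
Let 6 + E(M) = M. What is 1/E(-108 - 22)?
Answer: -1/136 ≈ -0.0073529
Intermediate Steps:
E(M) = -6 + M
1/E(-108 - 22) = 1/(-6 + (-108 - 22)) = 1/(-6 - 130) = 1/(-136) = -1/136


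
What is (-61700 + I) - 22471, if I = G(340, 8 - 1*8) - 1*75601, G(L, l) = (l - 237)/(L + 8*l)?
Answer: -54322717/340 ≈ -1.5977e+5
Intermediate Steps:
G(L, l) = (-237 + l)/(L + 8*l)
I = -25704577/340 (I = (-237 + (8 - 1*8))/(340 + 8*(8 - 1*8)) - 1*75601 = (-237 + (8 - 8))/(340 + 8*(8 - 8)) - 75601 = (-237 + 0)/(340 + 8*0) - 75601 = -237/(340 + 0) - 75601 = -237/340 - 75601 = -25704577/340 ≈ -75602.)
(-61700 + I) - 22471 = (-61700 - 25704577/340) - 22471 = -46682577/340 - 22471 = -54322717/340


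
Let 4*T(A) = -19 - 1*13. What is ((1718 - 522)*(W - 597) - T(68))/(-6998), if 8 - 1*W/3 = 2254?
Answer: 4386326/3499 ≈ 1253.6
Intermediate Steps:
T(A) = -8 (T(A) = (-19 - 1*13)/4 = (-19 - 13)/4 = (¼)*(-32) = -8)
W = -6738 (W = 24 - 3*2254 = 24 - 6762 = -6738)
((1718 - 522)*(W - 597) - T(68))/(-6998) = ((1718 - 522)*(-6738 - 597) - 1*(-8))/(-6998) = (1196*(-7335) + 8)*(-1/6998) = (-8772660 + 8)*(-1/6998) = -8772652*(-1/6998) = 4386326/3499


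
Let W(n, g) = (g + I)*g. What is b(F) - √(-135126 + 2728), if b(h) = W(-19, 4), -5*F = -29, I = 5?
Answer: 36 - 7*I*√2702 ≈ 36.0 - 363.87*I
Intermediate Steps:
F = 29/5 (F = -⅕*(-29) = 29/5 ≈ 5.8000)
W(n, g) = g*(5 + g) (W(n, g) = (g + 5)*g = (5 + g)*g = g*(5 + g))
b(h) = 36 (b(h) = 4*(5 + 4) = 4*9 = 36)
b(F) - √(-135126 + 2728) = 36 - √(-135126 + 2728) = 36 - √(-132398) = 36 - 7*I*√2702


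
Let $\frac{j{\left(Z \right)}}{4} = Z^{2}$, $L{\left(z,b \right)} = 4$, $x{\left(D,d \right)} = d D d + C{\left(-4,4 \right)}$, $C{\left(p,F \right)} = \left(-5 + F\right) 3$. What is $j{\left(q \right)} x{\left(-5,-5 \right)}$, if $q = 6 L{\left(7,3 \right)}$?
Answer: $-294912$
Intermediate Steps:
$C{\left(p,F \right)} = -15 + 3 F$
$x{\left(D,d \right)} = -3 + D d^{2}$ ($x{\left(D,d \right)} = d D d + \left(-15 + 3 \cdot 4\right) = D d d + \left(-15 + 12\right) = D d^{2} - 3 = -3 + D d^{2}$)
$q = 24$ ($q = 6 \cdot 4 = 24$)
$j{\left(Z \right)} = 4 Z^{2}$
$j{\left(q \right)} x{\left(-5,-5 \right)} = 4 \cdot 24^{2} \left(-3 - 5 \left(-5\right)^{2}\right) = 4 \cdot 576 \left(-3 - 125\right) = 2304 \left(-3 - 125\right) = 2304 \left(-128\right) = -294912$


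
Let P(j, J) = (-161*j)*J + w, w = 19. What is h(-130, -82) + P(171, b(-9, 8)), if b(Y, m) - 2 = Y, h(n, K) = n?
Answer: 192606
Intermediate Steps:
b(Y, m) = 2 + Y
P(j, J) = 19 - 161*J*j (P(j, J) = (-161*j)*J + 19 = -161*J*j + 19 = 19 - 161*J*j)
h(-130, -82) + P(171, b(-9, 8)) = -130 + (19 - 161*(2 - 9)*171) = -130 + (19 - 161*(-7)*171) = -130 + (19 + 192717) = -130 + 192736 = 192606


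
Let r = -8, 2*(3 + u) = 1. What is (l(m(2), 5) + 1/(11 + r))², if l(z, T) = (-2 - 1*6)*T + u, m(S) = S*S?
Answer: 64009/36 ≈ 1778.0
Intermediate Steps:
u = -5/2 (u = -3 + (½)*1 = -3 + ½ = -5/2 ≈ -2.5000)
m(S) = S²
l(z, T) = -5/2 - 8*T (l(z, T) = (-2 - 1*6)*T - 5/2 = (-2 - 6)*T - 5/2 = -8*T - 5/2 = -5/2 - 8*T)
(l(m(2), 5) + 1/(11 + r))² = ((-5/2 - 8*5) + 1/(11 - 8))² = ((-5/2 - 40) + 1/3)² = (-85/2 + ⅓)² = (-253/6)² = 64009/36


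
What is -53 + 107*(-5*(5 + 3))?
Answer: -4333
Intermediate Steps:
-53 + 107*(-5*(5 + 3)) = -53 + 107*(-5*8) = -53 + 107*(-40) = -53 - 4280 = -4333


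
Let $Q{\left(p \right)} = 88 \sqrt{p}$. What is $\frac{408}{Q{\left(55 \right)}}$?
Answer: $\frac{51 \sqrt{55}}{605} \approx 0.62517$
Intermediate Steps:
$\frac{408}{Q{\left(55 \right)}} = \frac{408}{88 \sqrt{55}} = 408 \frac{\sqrt{55}}{4840} = \frac{51 \sqrt{55}}{605}$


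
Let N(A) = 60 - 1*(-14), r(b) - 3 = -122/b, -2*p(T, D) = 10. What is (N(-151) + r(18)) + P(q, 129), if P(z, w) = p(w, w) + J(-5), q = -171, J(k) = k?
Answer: 542/9 ≈ 60.222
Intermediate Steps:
p(T, D) = -5 (p(T, D) = -½*10 = -5)
r(b) = 3 - 122/b
N(A) = 74 (N(A) = 60 + 14 = 74)
P(z, w) = -10 (P(z, w) = -5 - 5 = -10)
(N(-151) + r(18)) + P(q, 129) = (74 + (3 - 122/18)) - 10 = (74 + (3 - 122*1/18)) - 10 = (74 + (3 - 61/9)) - 10 = (74 - 34/9) - 10 = 632/9 - 10 = 542/9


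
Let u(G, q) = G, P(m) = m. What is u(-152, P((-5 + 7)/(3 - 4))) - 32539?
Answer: -32691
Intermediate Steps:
u(-152, P((-5 + 7)/(3 - 4))) - 32539 = -152 - 32539 = -32691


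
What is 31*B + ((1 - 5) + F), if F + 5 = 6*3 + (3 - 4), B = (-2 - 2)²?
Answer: 504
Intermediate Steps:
B = 16 (B = (-4)² = 16)
F = 12 (F = -5 + (6*3 + (3 - 4)) = -5 + (18 - 1) = -5 + 17 = 12)
31*B + ((1 - 5) + F) = 31*16 + ((1 - 5) + 12) = 496 + (-4 + 12) = 496 + 8 = 504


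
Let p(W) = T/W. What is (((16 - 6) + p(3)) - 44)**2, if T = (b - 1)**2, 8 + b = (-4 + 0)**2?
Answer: 2809/9 ≈ 312.11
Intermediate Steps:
b = 8 (b = -8 + (-4 + 0)**2 = -8 + (-4)**2 = -8 + 16 = 8)
T = 49 (T = (8 - 1)**2 = 7**2 = 49)
p(W) = 49/W
(((16 - 6) + p(3)) - 44)**2 = (((16 - 6) + 49/3) - 44)**2 = ((10 + 49*(1/3)) - 44)**2 = ((10 + 49/3) - 44)**2 = (79/3 - 44)**2 = (-53/3)**2 = 2809/9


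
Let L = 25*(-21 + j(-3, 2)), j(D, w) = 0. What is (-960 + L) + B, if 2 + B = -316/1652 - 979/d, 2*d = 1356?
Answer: -416838707/280014 ≈ -1488.6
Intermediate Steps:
d = 678 (d = (½)*1356 = 678)
L = -525 (L = 25*(-21 + 0) = 25*(-21) = -525)
B = -1017917/280014 (B = -2 + (-316/1652 - 979/678) = -2 + (-316*1/1652 - 979*1/678) = -2 + (-79/413 - 979/678) = -2 - 457889/280014 = -1017917/280014 ≈ -3.6352)
(-960 + L) + B = (-960 - 525) - 1017917/280014 = -1485 - 1017917/280014 = -416838707/280014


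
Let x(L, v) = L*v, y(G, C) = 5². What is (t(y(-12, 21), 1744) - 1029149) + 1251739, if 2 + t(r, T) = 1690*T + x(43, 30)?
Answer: 3171238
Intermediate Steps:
y(G, C) = 25
t(r, T) = 1288 + 1690*T (t(r, T) = -2 + (1690*T + 43*30) = -2 + (1690*T + 1290) = -2 + (1290 + 1690*T) = 1288 + 1690*T)
(t(y(-12, 21), 1744) - 1029149) + 1251739 = ((1288 + 1690*1744) - 1029149) + 1251739 = ((1288 + 2947360) - 1029149) + 1251739 = (2948648 - 1029149) + 1251739 = 1919499 + 1251739 = 3171238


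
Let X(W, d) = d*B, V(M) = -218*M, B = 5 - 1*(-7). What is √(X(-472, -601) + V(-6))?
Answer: 12*I*√41 ≈ 76.838*I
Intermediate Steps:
B = 12 (B = 5 + 7 = 12)
X(W, d) = 12*d (X(W, d) = d*12 = 12*d)
√(X(-472, -601) + V(-6)) = √(12*(-601) - 218*(-6)) = √(-7212 + 1308) = √(-5904) = 12*I*√41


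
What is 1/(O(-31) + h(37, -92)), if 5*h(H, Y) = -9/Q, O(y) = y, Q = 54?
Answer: -30/931 ≈ -0.032223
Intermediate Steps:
h(H, Y) = -1/30 (h(H, Y) = (-9/54)/5 = (-9*1/54)/5 = (⅕)*(-⅙) = -1/30)
1/(O(-31) + h(37, -92)) = 1/(-31 - 1/30) = 1/(-931/30) = -30/931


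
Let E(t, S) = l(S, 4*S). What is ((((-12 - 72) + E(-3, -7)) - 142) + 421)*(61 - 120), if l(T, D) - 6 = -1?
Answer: -11800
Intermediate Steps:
l(T, D) = 5 (l(T, D) = 6 - 1 = 5)
E(t, S) = 5
((((-12 - 72) + E(-3, -7)) - 142) + 421)*(61 - 120) = ((((-12 - 72) + 5) - 142) + 421)*(61 - 120) = (((-84 + 5) - 142) + 421)*(-59) = ((-79 - 142) + 421)*(-59) = (-221 + 421)*(-59) = 200*(-59) = -11800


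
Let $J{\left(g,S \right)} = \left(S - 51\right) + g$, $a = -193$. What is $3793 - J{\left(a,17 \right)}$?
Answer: $4020$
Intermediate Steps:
$J{\left(g,S \right)} = -51 + S + g$ ($J{\left(g,S \right)} = \left(-51 + S\right) + g = -51 + S + g$)
$3793 - J{\left(a,17 \right)} = 3793 - \left(-51 + 17 - 193\right) = 3793 - -227 = 3793 + 227 = 4020$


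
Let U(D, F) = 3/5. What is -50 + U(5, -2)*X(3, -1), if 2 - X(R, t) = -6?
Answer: -226/5 ≈ -45.200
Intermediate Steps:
X(R, t) = 8 (X(R, t) = 2 - 1*(-6) = 2 + 6 = 8)
U(D, F) = ⅗ (U(D, F) = 3*(⅕) = ⅗)
-50 + U(5, -2)*X(3, -1) = -50 + (⅗)*8 = -50 + 24/5 = -226/5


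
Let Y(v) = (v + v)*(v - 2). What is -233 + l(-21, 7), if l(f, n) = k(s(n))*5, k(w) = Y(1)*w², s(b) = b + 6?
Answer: -1923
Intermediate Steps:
Y(v) = 2*v*(-2 + v) (Y(v) = (2*v)*(-2 + v) = 2*v*(-2 + v))
s(b) = 6 + b
k(w) = -2*w² (k(w) = (2*1*(-2 + 1))*w² = (2*1*(-1))*w² = -2*w²)
l(f, n) = -10*(6 + n)² (l(f, n) = -2*(6 + n)²*5 = -10*(6 + n)²)
-233 + l(-21, 7) = -233 - 10*(6 + 7)² = -233 - 10*13² = -233 - 10*169 = -233 - 1690 = -1923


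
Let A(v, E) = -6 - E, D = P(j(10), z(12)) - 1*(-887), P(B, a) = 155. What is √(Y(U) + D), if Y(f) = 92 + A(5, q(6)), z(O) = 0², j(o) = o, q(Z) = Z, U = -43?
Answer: √1122 ≈ 33.496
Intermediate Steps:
z(O) = 0
D = 1042 (D = 155 - 1*(-887) = 155 + 887 = 1042)
Y(f) = 80 (Y(f) = 92 + (-6 - 1*6) = 92 + (-6 - 6) = 92 - 12 = 80)
√(Y(U) + D) = √(80 + 1042) = √1122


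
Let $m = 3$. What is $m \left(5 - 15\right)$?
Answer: $-30$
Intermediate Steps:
$m \left(5 - 15\right) = 3 \left(5 - 15\right) = 3 \left(-10\right) = -30$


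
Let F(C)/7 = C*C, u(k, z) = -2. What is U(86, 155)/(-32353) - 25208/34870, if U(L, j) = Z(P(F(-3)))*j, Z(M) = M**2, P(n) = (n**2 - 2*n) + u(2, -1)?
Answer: -39870043183637/564074555 ≈ -70682.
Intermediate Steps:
F(C) = 7*C**2 (F(C) = 7*(C*C) = 7*C**2)
P(n) = -2 + n**2 - 2*n (P(n) = (n**2 - 2*n) - 2 = -2 + n**2 - 2*n)
U(L, j) = 14753281*j (U(L, j) = (-2 + (7*(-3)**2)**2 - 14*(-3)**2)**2*j = (-2 + (7*9)**2 - 14*9)**2*j = (-2 + 63**2 - 2*63)**2*j = (-2 + 3969 - 126)**2*j = 3841**2*j = 14753281*j)
U(86, 155)/(-32353) - 25208/34870 = (14753281*155)/(-32353) - 25208/34870 = 2286758555*(-1/32353) - 25208*1/34870 = -2286758555/32353 - 12604/17435 = -39870043183637/564074555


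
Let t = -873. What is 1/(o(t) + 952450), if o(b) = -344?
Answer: 1/952106 ≈ 1.0503e-6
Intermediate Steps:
1/(o(t) + 952450) = 1/(-344 + 952450) = 1/952106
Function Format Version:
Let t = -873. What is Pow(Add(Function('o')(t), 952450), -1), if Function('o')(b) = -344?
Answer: Rational(1, 952106) ≈ 1.0503e-6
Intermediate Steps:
Pow(Add(Function('o')(t), 952450), -1) = Pow(Add(-344, 952450), -1) = Pow(952106, -1) = Rational(1, 952106)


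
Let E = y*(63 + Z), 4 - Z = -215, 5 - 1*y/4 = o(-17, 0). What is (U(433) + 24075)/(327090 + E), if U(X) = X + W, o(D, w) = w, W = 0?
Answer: 12254/166365 ≈ 0.073657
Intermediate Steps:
y = 20 (y = 20 - 4*0 = 20 + 0 = 20)
Z = 219 (Z = 4 - 1*(-215) = 4 + 215 = 219)
U(X) = X (U(X) = X + 0 = X)
E = 5640 (E = 20*(63 + 219) = 20*282 = 5640)
(U(433) + 24075)/(327090 + E) = (433 + 24075)/(327090 + 5640) = 24508/332730 = 24508*(1/332730) = 12254/166365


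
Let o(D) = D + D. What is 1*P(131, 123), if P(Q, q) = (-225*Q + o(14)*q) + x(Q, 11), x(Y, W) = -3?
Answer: -26034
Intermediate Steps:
o(D) = 2*D
P(Q, q) = -3 - 225*Q + 28*q (P(Q, q) = (-225*Q + (2*14)*q) - 3 = (-225*Q + 28*q) - 3 = -3 - 225*Q + 28*q)
1*P(131, 123) = 1*(-3 - 225*131 + 28*123) = 1*(-3 - 29475 + 3444) = 1*(-26034) = -26034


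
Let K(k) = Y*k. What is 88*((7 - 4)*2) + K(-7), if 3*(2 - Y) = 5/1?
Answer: 1577/3 ≈ 525.67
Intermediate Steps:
Y = ⅓ (Y = 2 - 5/(3*1) = 2 - 5/3 = ⅓ ≈ 0.33333)
K(k) = k/3
88*((7 - 4)*2) + K(-7) = 88*((7 - 4)*2) + (⅓)*(-7) = 88*(3*2) - 7/3 = 88*6 - 7/3 = 528 - 7/3 = 1577/3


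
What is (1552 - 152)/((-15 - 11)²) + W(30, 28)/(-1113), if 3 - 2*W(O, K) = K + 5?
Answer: 130695/62699 ≈ 2.0845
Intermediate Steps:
W(O, K) = -1 - K/2 (W(O, K) = 3/2 - (K + 5)/2 = 3/2 - (5 + K)/2 = 3/2 + (-5/2 - K/2) = -1 - K/2)
(1552 - 152)/((-15 - 11)²) + W(30, 28)/(-1113) = (1552 - 152)/((-15 - 11)²) + (-1 - ½*28)/(-1113) = 1400/((-26)²) + (-1 - 14)*(-1/1113) = 1400/676 - 15*(-1/1113) = 1400*(1/676) + 5/371 = 350/169 + 5/371 = 130695/62699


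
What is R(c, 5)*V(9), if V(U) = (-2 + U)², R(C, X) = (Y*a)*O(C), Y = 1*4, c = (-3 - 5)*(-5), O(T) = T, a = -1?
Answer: -7840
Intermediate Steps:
c = 40 (c = -8*(-5) = 40)
Y = 4
R(C, X) = -4*C (R(C, X) = (4*(-1))*C = -4*C)
R(c, 5)*V(9) = (-4*40)*(-2 + 9)² = -160*7² = -160*49 = -7840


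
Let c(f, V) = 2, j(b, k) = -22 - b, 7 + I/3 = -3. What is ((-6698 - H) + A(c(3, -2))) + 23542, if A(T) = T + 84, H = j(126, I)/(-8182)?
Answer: 69260556/4091 ≈ 16930.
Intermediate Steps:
I = -30 (I = -21 + 3*(-3) = -21 - 9 = -30)
H = 74/4091 (H = (-22 - 1*126)/(-8182) = (-22 - 126)*(-1/8182) = -148*(-1/8182) = 74/4091 ≈ 0.018088)
A(T) = 84 + T
((-6698 - H) + A(c(3, -2))) + 23542 = ((-6698 - 1*74/4091) + (84 + 2)) + 23542 = ((-6698 - 74/4091) + 86) + 23542 = (-27401592/4091 + 86) + 23542 = -27049766/4091 + 23542 = 69260556/4091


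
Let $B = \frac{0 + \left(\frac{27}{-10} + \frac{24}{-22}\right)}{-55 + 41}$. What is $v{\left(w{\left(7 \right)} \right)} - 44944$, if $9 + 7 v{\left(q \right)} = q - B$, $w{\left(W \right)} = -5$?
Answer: $- \frac{484518297}{10780} \approx -44946.0$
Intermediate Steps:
$B = \frac{417}{1540}$ ($B = \frac{0 + \left(27 \left(- \frac{1}{10}\right) + 24 \left(- \frac{1}{22}\right)\right)}{-14} = \left(0 - \frac{417}{110}\right) \left(- \frac{1}{14}\right) = \left(- \frac{417}{110}\right) \left(- \frac{1}{14}\right) = \frac{417}{1540} \approx 0.27078$)
$v{\left(q \right)} = - \frac{14277}{10780} + \frac{q}{7}$ ($v{\left(q \right)} = - \frac{9}{7} + \frac{q - \frac{417}{1540}}{7} = - \frac{9}{7} + \frac{- \frac{417}{1540} + q}{7} = - \frac{9}{7} + \left(- \frac{417}{10780} + \frac{q}{7}\right) = - \frac{14277}{10780} + \frac{q}{7}$)
$v{\left(w{\left(7 \right)} \right)} - 44944 = \left(- \frac{14277}{10780} + \frac{1}{7} \left(-5\right)\right) - 44944 = \left(- \frac{14277}{10780} - \frac{5}{7}\right) - 44944 = - \frac{21977}{10780} - 44944 = - \frac{484518297}{10780}$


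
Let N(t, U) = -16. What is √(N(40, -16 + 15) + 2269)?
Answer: √2253 ≈ 47.466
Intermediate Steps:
√(N(40, -16 + 15) + 2269) = √(-16 + 2269) = √2253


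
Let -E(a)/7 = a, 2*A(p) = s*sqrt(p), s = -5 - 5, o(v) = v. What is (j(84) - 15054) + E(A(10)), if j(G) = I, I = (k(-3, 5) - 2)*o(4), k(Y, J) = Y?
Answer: -15074 + 35*sqrt(10) ≈ -14963.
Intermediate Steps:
I = -20 (I = (-3 - 2)*4 = -5*4 = -20)
j(G) = -20
s = -10
A(p) = -5*sqrt(p) (A(p) = (-10*sqrt(p))/2 = -5*sqrt(p))
E(a) = -7*a
(j(84) - 15054) + E(A(10)) = (-20 - 15054) - (-35)*sqrt(10) = -15074 + 35*sqrt(10)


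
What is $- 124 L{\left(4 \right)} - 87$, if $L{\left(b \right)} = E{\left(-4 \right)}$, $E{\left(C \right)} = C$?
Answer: $409$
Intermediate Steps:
$L{\left(b \right)} = -4$
$- 124 L{\left(4 \right)} - 87 = \left(-124\right) \left(-4\right) - 87 = 496 - 87 = 409$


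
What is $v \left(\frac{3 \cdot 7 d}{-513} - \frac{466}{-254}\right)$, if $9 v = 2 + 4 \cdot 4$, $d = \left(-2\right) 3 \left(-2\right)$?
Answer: $\frac{19450}{7239} \approx 2.6868$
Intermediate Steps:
$d = 12$ ($d = \left(-6\right) \left(-2\right) = 12$)
$v = 2$ ($v = \frac{2 + 4 \cdot 4}{9} = \frac{2 + 16}{9} = \frac{1}{9} \cdot 18 = 2$)
$v \left(\frac{3 \cdot 7 d}{-513} - \frac{466}{-254}\right) = 2 \left(\frac{3 \cdot 7 \cdot 12}{-513} - \frac{466}{-254}\right) = 2 \left(21 \cdot 12 \left(- \frac{1}{513}\right) - - \frac{233}{127}\right) = 2 \left(252 \left(- \frac{1}{513}\right) + \frac{233}{127}\right) = 2 \left(- \frac{28}{57} + \frac{233}{127}\right) = 2 \cdot \frac{9725}{7239} = \frac{19450}{7239}$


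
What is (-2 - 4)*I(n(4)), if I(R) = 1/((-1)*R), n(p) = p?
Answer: 3/2 ≈ 1.5000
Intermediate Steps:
I(R) = -1/R
(-2 - 4)*I(n(4)) = (-2 - 4)*(-1/4) = -(-6)/4 = -6*(-¼) = 3/2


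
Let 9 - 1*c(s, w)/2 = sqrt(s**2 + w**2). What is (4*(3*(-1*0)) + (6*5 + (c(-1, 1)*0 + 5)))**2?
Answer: 1225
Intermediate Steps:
c(s, w) = 18 - 2*sqrt(s**2 + w**2)
(4*(3*(-1*0)) + (6*5 + (c(-1, 1)*0 + 5)))**2 = (4*(3*(-1*0)) + (6*5 + ((18 - 2*sqrt((-1)**2 + 1**2))*0 + 5)))**2 = (4*(3*0) + (30 + ((18 - 2*sqrt(1 + 1))*0 + 5)))**2 = (4*0 + (30 + ((18 - 2*sqrt(2))*0 + 5)))**2 = (0 + (30 + (0 + 5)))**2 = (0 + (30 + 5))**2 = (0 + 35)**2 = 35**2 = 1225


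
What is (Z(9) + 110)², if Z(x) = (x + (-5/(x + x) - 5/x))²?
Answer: 40462321/1296 ≈ 31221.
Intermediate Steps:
Z(x) = (x - 15/(2*x))² (Z(x) = (x + (-5*1/(2*x) - 5/x))² = (x + (-5/(2*x) - 5/x))² = (x - 15/(2*x))²)
(Z(9) + 110)² = ((¼)*(-15 + 2*9²)²/9² + 110)² = ((¼)*(1/81)*(-15 + 2*81)² + 110)² = ((¼)*(1/81)*(-15 + 162)² + 110)² = ((¼)*(1/81)*147² + 110)² = ((¼)*(1/81)*21609 + 110)² = (2401/36 + 110)² = (6361/36)² = 40462321/1296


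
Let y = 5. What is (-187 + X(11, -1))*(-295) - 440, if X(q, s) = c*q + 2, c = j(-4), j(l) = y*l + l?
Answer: 132015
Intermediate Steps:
j(l) = 6*l (j(l) = 5*l + l = 6*l)
c = -24 (c = 6*(-4) = -24)
X(q, s) = 2 - 24*q (X(q, s) = -24*q + 2 = 2 - 24*q)
(-187 + X(11, -1))*(-295) - 440 = (-187 + (2 - 24*11))*(-295) - 440 = (-187 + (2 - 264))*(-295) - 440 = (-187 - 262)*(-295) - 440 = -449*(-295) - 440 = 132455 - 440 = 132015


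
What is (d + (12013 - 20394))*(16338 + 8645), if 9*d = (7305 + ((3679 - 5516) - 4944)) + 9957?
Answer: -1622595884/9 ≈ -1.8029e+8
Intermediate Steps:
d = 10481/9 (d = ((7305 + ((3679 - 5516) - 4944)) + 9957)/9 = ((7305 + (-1837 - 4944)) + 9957)/9 = ((7305 - 6781) + 9957)/9 = (524 + 9957)/9 = (⅑)*10481 = 10481/9 ≈ 1164.6)
(d + (12013 - 20394))*(16338 + 8645) = (10481/9 + (12013 - 20394))*(16338 + 8645) = (10481/9 - 8381)*24983 = -64948/9*24983 = -1622595884/9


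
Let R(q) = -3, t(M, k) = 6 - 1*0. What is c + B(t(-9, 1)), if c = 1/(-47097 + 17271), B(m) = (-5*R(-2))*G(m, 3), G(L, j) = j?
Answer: 1342169/29826 ≈ 45.000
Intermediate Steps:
t(M, k) = 6 (t(M, k) = 6 + 0 = 6)
B(m) = 45 (B(m) = -5*(-3)*3 = 15*3 = 45)
c = -1/29826 (c = 1/(-29826) = -1/29826 ≈ -3.3528e-5)
c + B(t(-9, 1)) = -1/29826 + 45 = 1342169/29826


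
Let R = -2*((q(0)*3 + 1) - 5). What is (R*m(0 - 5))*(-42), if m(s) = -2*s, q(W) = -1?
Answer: -5880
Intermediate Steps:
R = 14 (R = -2*((-1*3 + 1) - 5) = -2*((-3 + 1) - 5) = -2*(-2 - 5) = -2*(-7) = 14)
(R*m(0 - 5))*(-42) = (14*(-2*(0 - 5)))*(-42) = (14*(-2*(-5)))*(-42) = (14*10)*(-42) = 140*(-42) = -5880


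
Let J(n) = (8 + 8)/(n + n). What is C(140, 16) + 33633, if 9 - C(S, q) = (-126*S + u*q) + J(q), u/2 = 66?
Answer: 98339/2 ≈ 49170.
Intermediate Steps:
u = 132 (u = 2*66 = 132)
J(n) = 8/n (J(n) = 16/((2*n)) = 16*(1/(2*n)) = 8/n)
C(S, q) = 9 - 132*q - 8/q + 126*S (C(S, q) = 9 - ((-126*S + 132*q) + 8/q) = 9 - (-126*S + 8/q + 132*q) = 9 + (-132*q - 8/q + 126*S) = 9 - 132*q - 8/q + 126*S)
C(140, 16) + 33633 = (9 - 132*16 - 8/16 + 126*140) + 33633 = (9 - 2112 - 8*1/16 + 17640) + 33633 = (9 - 2112 - ½ + 17640) + 33633 = 31073/2 + 33633 = 98339/2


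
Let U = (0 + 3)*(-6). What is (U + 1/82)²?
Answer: 2175625/6724 ≈ 323.56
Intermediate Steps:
U = -18 (U = 3*(-6) = -18)
(U + 1/82)² = (-18 + 1/82)² = (-1475/82)² = 2175625/6724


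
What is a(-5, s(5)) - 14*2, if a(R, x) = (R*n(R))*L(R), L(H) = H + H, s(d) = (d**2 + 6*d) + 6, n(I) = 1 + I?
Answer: -228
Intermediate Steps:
s(d) = 6 + d**2 + 6*d
L(H) = 2*H
a(R, x) = 2*R**2*(1 + R) (a(R, x) = (R*(1 + R))*(2*R) = 2*R**2*(1 + R))
a(-5, s(5)) - 14*2 = 2*(-5)**2*(1 - 5) - 14*2 = 2*25*(-4) - 28 = -200 - 28 = -228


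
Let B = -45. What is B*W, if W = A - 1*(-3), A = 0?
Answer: -135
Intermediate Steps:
W = 3 (W = 0 - 1*(-3) = 0 + 3 = 3)
B*W = -45*3 = -135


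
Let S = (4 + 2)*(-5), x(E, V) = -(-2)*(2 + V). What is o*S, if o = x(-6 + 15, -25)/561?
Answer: 460/187 ≈ 2.4599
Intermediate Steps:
x(E, V) = 4 + 2*V (x(E, V) = -(-4 - 2*V) = 4 + 2*V)
S = -30 (S = 6*(-5) = -30)
o = -46/561 (o = (4 + 2*(-25))/561 = (4 - 50)*(1/561) = -46*1/561 = -46/561 ≈ -0.081996)
o*S = -46/561*(-30) = 460/187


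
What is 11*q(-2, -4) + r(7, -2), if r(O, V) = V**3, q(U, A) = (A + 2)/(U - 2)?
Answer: -5/2 ≈ -2.5000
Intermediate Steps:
q(U, A) = (2 + A)/(-2 + U)
11*q(-2, -4) + r(7, -2) = 11*((2 - 4)/(-2 - 2)) + (-2)**3 = 11*(-2/(-4)) - 8 = 11*(-1/4*(-2)) - 8 = 11*(1/2) - 8 = 11/2 - 8 = -5/2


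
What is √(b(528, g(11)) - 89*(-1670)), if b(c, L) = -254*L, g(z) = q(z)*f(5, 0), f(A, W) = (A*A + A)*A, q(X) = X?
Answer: I*√270470 ≈ 520.07*I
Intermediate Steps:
f(A, W) = A*(A + A²) (f(A, W) = (A² + A)*A = (A + A²)*A = A*(A + A²))
g(z) = 150*z (g(z) = z*(5²*(1 + 5)) = z*(25*6) = z*150 = 150*z)
√(b(528, g(11)) - 89*(-1670)) = √(-38100*11 - 89*(-1670)) = √(-254*1650 + 148630) = √(-419100 + 148630) = √(-270470) = I*√270470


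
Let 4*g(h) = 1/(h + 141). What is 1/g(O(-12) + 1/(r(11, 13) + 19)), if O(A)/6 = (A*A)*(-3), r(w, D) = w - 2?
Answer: -68627/7 ≈ -9803.9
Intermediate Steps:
r(w, D) = -2 + w
O(A) = -18*A² (O(A) = 6*((A*A)*(-3)) = 6*(A²*(-3)) = 6*(-3*A²) = -18*A²)
g(h) = 1/(4*(141 + h)) (g(h) = 1/(4*(h + 141)) = 1/(4*(141 + h)))
1/g(O(-12) + 1/(r(11, 13) + 19)) = 1/(1/(4*(141 + (-18*(-12)² + 1/((-2 + 11) + 19))))) = 1/(1/(4*(141 + (-18*144 + 1/(9 + 19))))) = 1/(1/(4*(141 + (-2592 + 1/28)))) = 1/(1/(4*(141 - 72575/28))) = 1/(1/(4*(-68627/28))) = 1/((¼)*(-28/68627)) = 1/(-7/68627) = -68627/7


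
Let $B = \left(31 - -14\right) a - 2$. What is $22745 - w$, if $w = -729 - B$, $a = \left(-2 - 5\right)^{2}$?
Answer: $25677$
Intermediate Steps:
$a = 49$ ($a = \left(-7\right)^{2} = 49$)
$B = 2203$ ($B = \left(31 - -14\right) 49 - 2 = \left(31 + 14\right) 49 - 2 = 45 \cdot 49 - 2 = 2205 - 2 = 2203$)
$w = -2932$ ($w = -729 - 2203 = -2932$)
$22745 - w = 22745 - -2932 = 22745 + 2932 = 25677$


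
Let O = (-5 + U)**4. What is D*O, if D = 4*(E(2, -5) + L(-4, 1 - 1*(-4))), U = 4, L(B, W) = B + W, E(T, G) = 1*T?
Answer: 12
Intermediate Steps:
E(T, G) = T
O = 1 (O = (-5 + 4)**4 = (-1)**4 = 1)
D = 12 (D = 4*(2 + (-4 + (1 - 1*(-4)))) = 4*(2 + (-4 + (1 + 4))) = 4*(2 + (-4 + 5)) = 4*(2 + 1) = 4*3 = 12)
D*O = 12*1 = 12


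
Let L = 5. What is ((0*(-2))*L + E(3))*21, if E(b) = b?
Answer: 63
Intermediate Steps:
((0*(-2))*L + E(3))*21 = ((0*(-2))*5 + 3)*21 = (0*5 + 3)*21 = (0 + 3)*21 = 3*21 = 63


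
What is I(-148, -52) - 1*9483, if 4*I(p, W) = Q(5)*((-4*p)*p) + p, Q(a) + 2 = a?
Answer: -75232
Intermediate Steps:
Q(a) = -2 + a
I(p, W) = -3*p² + p/4 (I(p, W) = ((-2 + 5)*((-4*p)*p) + p)/4 = (3*(-4*p²) + p)/4 = (-12*p² + p)/4 = (p - 12*p²)/4 = -3*p² + p/4)
I(-148, -52) - 1*9483 = (¼)*(-148)*(1 - 12*(-148)) - 1*9483 = (¼)*(-148)*(1 + 1776) - 9483 = (¼)*(-148)*1777 - 9483 = -65749 - 9483 = -75232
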